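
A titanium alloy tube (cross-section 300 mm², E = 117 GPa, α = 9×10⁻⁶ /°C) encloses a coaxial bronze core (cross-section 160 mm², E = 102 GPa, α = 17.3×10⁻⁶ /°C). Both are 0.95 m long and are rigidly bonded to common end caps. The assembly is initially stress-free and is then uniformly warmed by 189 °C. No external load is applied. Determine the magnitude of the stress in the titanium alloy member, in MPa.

σ ≈ 58.3 MPa (tensile)

Both members must finish at the same length. With the larger α, the bronze tends to over-expand; the plates restrain it, putting the bronze in compression and the titanium alloy in tension. With no external load the two internal forces are equal and opposite, magnitude P.
Compatibility of the two members (thermal + elastic change equal): (α₁ − α₂)ΔT = P·[1/(A₁E₁) + 1/(A₂E₂)].
|α₁ − α₂|·ΔT = 8.3×10⁻⁶ × 189 = 0.001569.
1/(A₁E₁) + 1/(A₂E₂) = 1/(300×117×10³) + 1/(160×102×10³) = 8.976×10⁻⁸ N⁻¹.
So P = 0.001569 / 8.976×10⁻⁸ = 17.48 kN.
σ_{titanium alloy} = P/A₁ = 17480/300 = 58.25 MPa, tensile.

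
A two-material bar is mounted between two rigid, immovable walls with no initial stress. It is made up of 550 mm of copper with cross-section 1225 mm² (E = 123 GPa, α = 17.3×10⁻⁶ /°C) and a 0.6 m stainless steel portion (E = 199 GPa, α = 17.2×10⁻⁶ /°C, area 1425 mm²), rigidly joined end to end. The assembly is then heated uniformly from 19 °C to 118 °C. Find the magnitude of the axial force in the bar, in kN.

P ≈ 341 kN (compressive)

Free thermal expansion of the whole bar: Σ αᵢΔT Lᵢ = 17.3×10⁻⁶×99×550 + 17.2×10⁻⁶×99×600 = 1.964 mm.
Since the ends are fixed, an axial force P builds up, equal in every segment, with P · Σ Lᵢ/(AᵢEᵢ) = δ_free.
Σ Lᵢ/(AᵢEᵢ) = 550/(1225×123×10³) + 600/(1425×199×10³) = 5.766×10⁻⁶ mm/N.
So P = 1.964 / 5.766×10⁻⁶ = 340.6 kN, compressive.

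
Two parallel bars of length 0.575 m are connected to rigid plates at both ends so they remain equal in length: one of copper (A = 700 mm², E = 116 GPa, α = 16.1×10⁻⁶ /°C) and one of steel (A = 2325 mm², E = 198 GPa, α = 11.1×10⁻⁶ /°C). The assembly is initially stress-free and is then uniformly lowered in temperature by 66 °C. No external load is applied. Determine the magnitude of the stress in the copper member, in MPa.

Equilibrium of a rigid end plate with no external load gives equal and opposite internal forces ±P in the two members. Since α_{copper} > α_{steel}, cooling drives the copper into tension and the steel into compression.
Equating the net (thermal + elastic) strains gives |α₁ − α₂|·ΔT = P·[1/(A₁E₁) + 1/(A₂E₂)].
|α₁ − α₂|·ΔT = 5×10⁻⁶ × 66 = 0.00033.
1/(A₁E₁) + 1/(A₂E₂) = 1/(700×116×10³) + 1/(2325×198×10³) = 1.449×10⁻⁸ N⁻¹.
P = 0.00033 / 1.449×10⁻⁸ = 22780 N = 22.78 kN.
σ_{copper} = P/A₁ = 22780/700 = 32.54 MPa, tensile.

σ ≈ 32.5 MPa (tensile)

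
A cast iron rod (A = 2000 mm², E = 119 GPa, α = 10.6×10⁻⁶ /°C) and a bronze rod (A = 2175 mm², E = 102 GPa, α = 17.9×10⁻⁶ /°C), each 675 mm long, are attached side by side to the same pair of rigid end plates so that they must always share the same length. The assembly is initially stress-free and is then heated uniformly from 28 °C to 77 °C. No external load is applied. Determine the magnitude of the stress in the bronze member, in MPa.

σ ≈ 18.9 MPa (compressive)

Both members must finish at the same length. With the larger α, the bronze tends to over-expand; the plates restrain it, putting the bronze in compression and the cast iron in tension. With no external load the two internal forces are equal and opposite, magnitude P.
Compatibility of the two members (thermal + elastic change equal): (α₁ − α₂)ΔT = P·[1/(A₁E₁) + 1/(A₂E₂)].
|α₁ − α₂|·ΔT = 7.3×10⁻⁶ × 49 = 0.0003577.
1/(A₁E₁) + 1/(A₂E₂) = 1/(2000×119×10³) + 1/(2175×102×10³) = 8.709×10⁻⁹ N⁻¹.
P = 0.0003577 / 8.709×10⁻⁹ = 41070 N = 41.07 kN.
σ_{bronze} = P/A₂ = 41070/2175 = 18.88 MPa, compressive.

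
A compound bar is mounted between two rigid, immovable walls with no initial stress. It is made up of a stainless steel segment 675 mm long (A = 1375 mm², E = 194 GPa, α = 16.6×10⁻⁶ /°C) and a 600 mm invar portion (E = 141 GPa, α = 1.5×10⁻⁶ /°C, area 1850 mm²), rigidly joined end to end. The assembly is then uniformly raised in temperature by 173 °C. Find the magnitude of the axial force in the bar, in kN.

Free thermal expansion of the whole bar: Σ αᵢΔT Lᵢ = 16.6×10⁻⁶×173×675 + 1.5×10⁻⁶×173×600 = 2.094 mm.
The walls prevent any net length change, so an axial force P (same in every segment) develops. Compatibility: P · Σ Lᵢ/(AᵢEᵢ) = δ_free.
The series flexibility is Σ Lᵢ/(AᵢEᵢ) = 675/(1375×194×10³) + 600/(1850×141×10³) = 4.831×10⁻⁶ mm/N.
So P = 2.094 / 4.831×10⁻⁶ = 433.5 kN, compressive.

P ≈ 434 kN (compressive)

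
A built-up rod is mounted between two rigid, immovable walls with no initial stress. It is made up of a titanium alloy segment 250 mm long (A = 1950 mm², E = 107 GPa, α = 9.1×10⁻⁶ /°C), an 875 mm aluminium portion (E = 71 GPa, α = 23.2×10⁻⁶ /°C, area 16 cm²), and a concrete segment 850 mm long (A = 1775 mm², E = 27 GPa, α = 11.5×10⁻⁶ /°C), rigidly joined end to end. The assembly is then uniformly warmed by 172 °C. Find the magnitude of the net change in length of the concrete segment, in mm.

|ΔL| ≈ 2.02 mm

With the walls removed the bar would change length by δ_free = Σ αᵢΔT Lᵢ = 9.1×10⁻⁶×172×250 + 23.2×10⁻⁶×172×875 + 11.5×10⁻⁶×172×850 = 5.564 mm.
The walls prevent any net length change, so an axial force P (same in every segment) develops. Compatibility: P · Σ Lᵢ/(AᵢEᵢ) = δ_free.
Σ Lᵢ/(AᵢEᵢ) = 250/(1950×107×10³) + 875/(1600×71×10³) + 850/(1775×27×10³) = 2.664×10⁻⁵ mm/N.
So P = 5.564 / 2.664×10⁻⁵ = 208.9 kN, compressive.
For the concrete segment, free thermal change = 11.5×10⁻⁶×172×850 = 1.681 mm and elastic change from P = 208900×850/(1775×27×10³) = 3.705 mm; these oppose, so the net change is 2.02 mm (segment shortens).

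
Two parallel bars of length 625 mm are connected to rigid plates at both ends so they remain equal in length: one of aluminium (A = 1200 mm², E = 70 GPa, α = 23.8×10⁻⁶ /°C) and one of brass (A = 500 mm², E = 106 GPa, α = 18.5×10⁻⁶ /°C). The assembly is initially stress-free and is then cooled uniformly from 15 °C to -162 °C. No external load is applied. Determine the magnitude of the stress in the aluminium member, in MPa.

σ ≈ 25.4 MPa (tensile)

The aluminium has the larger α, so on cooling it would change length more than the brass if both were free. The rigid plates force a common final length, so the aluminium is put into tension and the brass into compression, with equal and opposite forces P (no external load).
Setting the final lengths equal and cancelling L: (α₁ − α₂)ΔT = P/(A₁E₁) + P/(A₂E₂).
|α₁ − α₂|·ΔT = 5.3×10⁻⁶ × 177 = 0.0009381.
1/(A₁E₁) + 1/(A₂E₂) = 1/(1200×70×10³) + 1/(500×106×10³) = 3.077×10⁻⁸ N⁻¹.
P = 0.0009381 / 3.077×10⁻⁸ = 30480 N = 30.48 kN.
σ_{aluminium} = P/A₁ = 30480/1200 = 25.4 MPa, tensile.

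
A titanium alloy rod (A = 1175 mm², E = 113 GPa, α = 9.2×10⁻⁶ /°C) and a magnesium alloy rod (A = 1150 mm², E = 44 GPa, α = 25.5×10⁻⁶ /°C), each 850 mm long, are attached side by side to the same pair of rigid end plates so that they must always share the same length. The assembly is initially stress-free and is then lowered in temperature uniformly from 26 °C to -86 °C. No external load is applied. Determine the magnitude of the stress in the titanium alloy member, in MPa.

σ ≈ 56.9 MPa (compressive)

The magnesium alloy has the larger α, so on cooling it would change length more than the titanium alloy if both were free. The rigid plates force a common final length, so the magnesium alloy is put into tension and the titanium alloy into compression, with equal and opposite forces P (no external load).
Equating the net (thermal + elastic) strains gives |α₁ − α₂|·ΔT = P·[1/(A₁E₁) + 1/(A₂E₂)].
|α₁ − α₂|·ΔT = 16.3×10⁻⁶ × 112 = 0.001826.
1/(A₁E₁) + 1/(A₂E₂) = 1/(1175×113×10³) + 1/(1150×44×10³) = 2.729×10⁻⁸ N⁻¹.
P = 0.001826 / 2.729×10⁻⁸ = 66890 N = 66.89 kN.
σ_{titanium alloy} = P/A₁ = 66890/1175 = 56.92 MPa, compressive.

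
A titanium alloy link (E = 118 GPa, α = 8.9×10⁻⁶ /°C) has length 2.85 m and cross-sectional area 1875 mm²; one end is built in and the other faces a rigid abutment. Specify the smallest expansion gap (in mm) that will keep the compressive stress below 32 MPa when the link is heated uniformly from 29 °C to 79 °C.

Free expansion if unrestrained: δ_free = αΔT L = 8.9×10⁻⁶ × 50 × 2850 = 1.268 mm.
At the allowable stress the elastic shortening the wall may impose is σL/E = 32 × 2850 / (118×10³) = 0.7729 mm.
So the gap has to take up the difference, g_min = δ_free − σL/E = 1.268 − 0.7729 = 0.4954 mm.

g ≈ 0.495 mm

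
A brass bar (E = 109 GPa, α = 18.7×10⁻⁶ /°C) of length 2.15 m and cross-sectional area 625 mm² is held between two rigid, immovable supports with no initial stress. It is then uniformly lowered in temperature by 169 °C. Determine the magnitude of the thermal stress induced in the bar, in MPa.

σ ≈ 344 MPa (tensile)

With length fixed, the mechanical strain must cancel the thermal strain αΔT = 18.7×10⁻⁶ × 169 = 3160.3×10⁻⁶.
Hence σ = E·αΔT = 109×10³ × 3160.3×10⁻⁶ = 344.5 MPa, tensile.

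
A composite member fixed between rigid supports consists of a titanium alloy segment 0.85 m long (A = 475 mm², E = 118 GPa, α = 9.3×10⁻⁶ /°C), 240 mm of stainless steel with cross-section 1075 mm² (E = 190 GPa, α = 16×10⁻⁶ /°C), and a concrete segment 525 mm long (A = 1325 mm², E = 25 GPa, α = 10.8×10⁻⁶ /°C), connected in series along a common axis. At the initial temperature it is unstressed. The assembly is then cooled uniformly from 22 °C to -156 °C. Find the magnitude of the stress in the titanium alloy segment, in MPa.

With the walls removed the bar would change length by δ_free = Σ αᵢΔT Lᵢ = 9.3×10⁻⁶×178×850 + 16×10⁻⁶×178×240 + 10.8×10⁻⁶×178×525 = 3.1 mm.
The walls prevent any net length change, so an axial force P (same in every segment) develops. Compatibility: P · Σ Lᵢ/(AᵢEᵢ) = δ_free.
The series flexibility is Σ Lᵢ/(AᵢEᵢ) = 850/(475×118×10³) + 240/(1075×190×10³) + 525/(1325×25×10³) = 3.219×10⁻⁵ mm/N.
P = 3.1 / 3.219×10⁻⁵ = 96300 N = 96.3 kN, tensile.
σ_{titanium alloy} = P / A = 96300 / 475 = 202.7 MPa.

σ ≈ 203 MPa (tensile)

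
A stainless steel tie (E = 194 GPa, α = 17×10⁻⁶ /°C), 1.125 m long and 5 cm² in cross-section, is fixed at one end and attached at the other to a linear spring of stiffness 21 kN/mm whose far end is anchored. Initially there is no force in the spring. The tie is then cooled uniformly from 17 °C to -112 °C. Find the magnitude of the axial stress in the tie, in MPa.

σ ≈ 83.3 MPa (tensile)

If the spring were absent the tie would shorten by αΔT L = 17×10⁻⁶ × 129 × 1125 = 2.467 mm.
Let P be the tensile force in the spring. The tie extends elastically by PL/(AE) and the spring stretches by P/k; together these equal δ_free.
P [ L/(AE) + 1/k ] = δ_free → P [ 1125/(500×194×10³) + 1/(21×10³) ] = 2.467.
P = 2.467 / 5.922×10⁻⁵ = 41660 N.
σ = P/A = 41660/500 = 83.32 MPa.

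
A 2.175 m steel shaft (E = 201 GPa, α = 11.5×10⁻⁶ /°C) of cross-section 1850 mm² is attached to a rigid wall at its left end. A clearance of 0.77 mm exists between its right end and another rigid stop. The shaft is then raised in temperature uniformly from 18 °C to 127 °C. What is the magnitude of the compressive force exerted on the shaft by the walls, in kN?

If the wall were absent the shaft would grow by αΔT L = 11.5×10⁻⁶ × 109 × 2175 = 2.726 mm.
After closing the 0.77 mm clearance, 2.726 − 0.77 = 1.956 mm of expansion remains to be suppressed by the wall.
Compatibility: PL/(AE) = 1.956 mm, so σ = P/A = E × (1.956/2175) = 180.8 MPa.
P = σA = 180.8 × 1850 = 334.5 kN.

P ≈ 334 kN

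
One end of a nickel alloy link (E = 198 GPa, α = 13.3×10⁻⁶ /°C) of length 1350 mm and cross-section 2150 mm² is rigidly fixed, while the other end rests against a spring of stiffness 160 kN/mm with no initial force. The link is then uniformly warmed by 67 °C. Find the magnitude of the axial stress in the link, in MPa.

If the spring were absent the link would lengthen by αΔT L = 13.3×10⁻⁶ × 67 × 1350 = 1.203 mm.
Let P be the compressive force at the spring. The link shortens elastically by PL/(AE) and the spring compresses by P/k; together these equal δ_free.
P [ L/(AE) + 1/k ] = δ_free → P [ 1350/(2150×198×10³) + 1/(160×10³) ] = 1.203.
P = 1.203 / 9.421×10⁻⁶ = 127700 N.
σ = P/A = 127700/2150 = 59.39 MPa.

σ ≈ 59.4 MPa (compressive)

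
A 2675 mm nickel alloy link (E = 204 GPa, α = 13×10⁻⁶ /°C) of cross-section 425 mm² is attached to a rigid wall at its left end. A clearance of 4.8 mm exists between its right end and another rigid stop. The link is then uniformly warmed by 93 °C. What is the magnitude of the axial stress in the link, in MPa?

σ ≈ 0 MPa

If the wall were absent the link would grow by αΔT L = 13×10⁻⁶ × 93 × 2675 = 3.234 mm.
Since δ_free = 3.23 mm is less than the 4.8 mm gap, the link never touches the wall. No axial force develops.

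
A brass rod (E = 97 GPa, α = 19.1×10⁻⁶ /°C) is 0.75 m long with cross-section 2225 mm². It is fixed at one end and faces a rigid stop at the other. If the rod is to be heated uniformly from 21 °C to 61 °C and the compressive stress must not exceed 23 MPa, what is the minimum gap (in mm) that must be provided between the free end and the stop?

Free expansion if unrestrained: δ_free = αΔT L = 19.1×10⁻⁶ × 40 × 750 = 0.573 mm.
At the allowable stress the elastic shortening the wall may impose is σL/E = 23 × 750 / (97×10³) = 0.1778 mm.
The gap must absorb the remainder: g_min = 0.573 − 0.1778 = 0.3952 mm.

g ≈ 0.395 mm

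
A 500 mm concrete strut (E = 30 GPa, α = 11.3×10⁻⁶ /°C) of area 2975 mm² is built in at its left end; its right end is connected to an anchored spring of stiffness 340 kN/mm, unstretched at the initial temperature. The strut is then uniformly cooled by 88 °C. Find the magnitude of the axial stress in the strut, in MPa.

σ ≈ 19.6 MPa (tensile)

If the spring were absent the strut would shorten by αΔT L = 11.3×10⁻⁶ × 88 × 500 = 0.4972 mm.
With a force P in the spring, the elastic change of the strut is PL/(AE) and that of the spring is P/k; compatibility requires their sum to equal δ_free.
P [ L/(AE) + 1/k ] = δ_free → P [ 500/(2975×30×10³) + 1/(340×10³) ] = 0.4972.
P = 0.4972 / 8.543×10⁻⁶ = 58200 N.
σ = P/A = 58200/2975 = 19.56 MPa.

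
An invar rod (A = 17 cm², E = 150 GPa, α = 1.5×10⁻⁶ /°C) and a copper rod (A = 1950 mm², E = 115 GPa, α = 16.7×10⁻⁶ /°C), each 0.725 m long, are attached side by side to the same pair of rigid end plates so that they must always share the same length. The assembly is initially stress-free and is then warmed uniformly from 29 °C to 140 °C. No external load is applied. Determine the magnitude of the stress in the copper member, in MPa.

σ ≈ 103 MPa (compressive)

Both members must finish at the same length. With the larger α, the copper tends to over-expand; the plates restrain it, putting the copper in compression and the invar in tension. With no external load the two internal forces are equal and opposite, magnitude P.
Compatibility of the two members (thermal + elastic change equal): (α₁ − α₂)ΔT = P·[1/(A₁E₁) + 1/(A₂E₂)].
|α₁ − α₂|·ΔT = 15.2×10⁻⁶ × 111 = 0.001687.
1/(A₁E₁) + 1/(A₂E₂) = 1/(1700×150×10³) + 1/(1950×115×10³) = 8.381×10⁻⁹ N⁻¹.
So P = 0.001687 / 8.381×10⁻⁹ = 201.3 kN.
σ_{copper} = P/A₂ = 201300/1950 = 103.2 MPa, compressive.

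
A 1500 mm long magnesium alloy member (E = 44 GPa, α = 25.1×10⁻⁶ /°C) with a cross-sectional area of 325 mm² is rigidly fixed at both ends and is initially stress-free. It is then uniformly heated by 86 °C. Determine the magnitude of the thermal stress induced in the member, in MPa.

With length fixed, the mechanical strain must cancel the thermal strain αΔT = 25.1×10⁻⁶ × 86 = 2158.6×10⁻⁶.
Hence σ = E·αΔT = 44×10³ × 2158.6×10⁻⁶ = 94.98 MPa, compressive.

σ ≈ 95 MPa (compressive)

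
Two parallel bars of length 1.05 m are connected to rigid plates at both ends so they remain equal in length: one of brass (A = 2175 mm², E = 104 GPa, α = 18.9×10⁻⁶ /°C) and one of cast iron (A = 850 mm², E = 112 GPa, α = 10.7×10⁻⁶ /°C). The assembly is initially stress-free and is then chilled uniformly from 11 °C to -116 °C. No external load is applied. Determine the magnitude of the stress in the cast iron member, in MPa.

σ ≈ 82.1 MPa (compressive)

The brass has the larger α, so on cooling it would change length more than the cast iron if both were free. The rigid plates force a common final length, so the brass is put into tension and the cast iron into compression, with equal and opposite forces P (no external load).
Setting the final lengths equal and cancelling L: (α₁ − α₂)ΔT = P/(A₁E₁) + P/(A₂E₂).
|α₁ − α₂|·ΔT = 8.2×10⁻⁶ × 127 = 0.001041.
1/(A₁E₁) + 1/(A₂E₂) = 1/(2175×104×10³) + 1/(850×112×10³) = 1.493×10⁻⁸ N⁻¹.
So P = 0.001041 / 1.493×10⁻⁸ = 69.78 kN.
σ_{cast iron} = P/A₂ = 69780/850 = 82.09 MPa, compressive.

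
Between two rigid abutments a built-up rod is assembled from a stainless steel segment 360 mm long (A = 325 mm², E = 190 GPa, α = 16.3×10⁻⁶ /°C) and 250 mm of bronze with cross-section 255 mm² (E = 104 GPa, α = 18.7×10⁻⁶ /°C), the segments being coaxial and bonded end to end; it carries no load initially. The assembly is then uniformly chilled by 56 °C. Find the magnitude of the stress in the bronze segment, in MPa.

If the supports were absent, the total length change would be Σ αᵢΔT Lᵢ = 16.3×10⁻⁶×56×360 + 18.7×10⁻⁶×56×250 = 0.5904 mm.
The rigid supports impose zero overall length change; the single axial force P common to all segments must satisfy P Σ Lᵢ/(AᵢEᵢ) = δ_free.
Σ Lᵢ/(AᵢEᵢ) = 360/(325×190×10³) + 250/(255×104×10³) = 1.526×10⁻⁵ mm/N.
P = 0.5904 / 1.526×10⁻⁵ = 38700 N = 38.7 kN, tensile.
σ_{bronze} = P / A = 38700 / 255 = 151.8 MPa.

σ ≈ 152 MPa (tensile)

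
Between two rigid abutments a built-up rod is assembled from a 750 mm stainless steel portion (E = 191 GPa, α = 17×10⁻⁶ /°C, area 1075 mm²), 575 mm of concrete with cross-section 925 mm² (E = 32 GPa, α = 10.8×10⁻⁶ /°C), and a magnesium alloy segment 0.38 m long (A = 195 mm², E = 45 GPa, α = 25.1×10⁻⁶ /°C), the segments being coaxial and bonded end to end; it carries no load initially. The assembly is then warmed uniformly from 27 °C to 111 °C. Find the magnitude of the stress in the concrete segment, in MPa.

σ ≈ 39 MPa (compressive)

If the supports were absent, the total length change would be Σ αᵢΔT Lᵢ = 17×10⁻⁶×84×750 + 10.8×10⁻⁶×84×575 + 25.1×10⁻⁶×84×380 = 2.394 mm.
The walls prevent any net length change, so an axial force P (same in every segment) develops. Compatibility: P · Σ Lᵢ/(AᵢEᵢ) = δ_free.
Σ Lᵢ/(AᵢEᵢ) = 750/(1075×191×10³) + 575/(925×32×10³) + 380/(195×45×10³) = 6.638×10⁻⁵ mm/N.
So P = 2.394 / 6.638×10⁻⁵ = 36.06 kN, compressive.
σ_{concrete} = P / A = 36060 / 925 = 38.98 MPa.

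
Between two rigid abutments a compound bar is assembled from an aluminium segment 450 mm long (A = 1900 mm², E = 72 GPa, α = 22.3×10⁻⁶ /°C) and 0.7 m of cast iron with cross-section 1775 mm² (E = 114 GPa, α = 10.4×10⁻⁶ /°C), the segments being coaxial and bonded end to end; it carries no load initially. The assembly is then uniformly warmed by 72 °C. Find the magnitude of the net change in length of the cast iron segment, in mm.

With the walls removed the bar would change length by δ_free = Σ αᵢΔT Lᵢ = 22.3×10⁻⁶×72×450 + 10.4×10⁻⁶×72×700 = 1.247 mm.
The rigid supports impose zero overall length change; the single axial force P common to all segments must satisfy P Σ Lᵢ/(AᵢEᵢ) = δ_free.
The series flexibility is Σ Lᵢ/(AᵢEᵢ) = 450/(1900×72×10³) + 700/(1775×114×10³) = 6.749×10⁻⁶ mm/N.
Hence P = δ_free / Σ(L/AE) = 1.247/6.749×10⁻⁶ = 184.7 kN (compressive).
For the cast iron segment, free thermal change = 10.4×10⁻⁶×72×700 = 0.5242 mm and elastic change from P = 184700×700/(1775×114×10³) = 0.639 mm; these oppose, so the net change is 0.115 mm (segment shortens).

|ΔL| ≈ 0.115 mm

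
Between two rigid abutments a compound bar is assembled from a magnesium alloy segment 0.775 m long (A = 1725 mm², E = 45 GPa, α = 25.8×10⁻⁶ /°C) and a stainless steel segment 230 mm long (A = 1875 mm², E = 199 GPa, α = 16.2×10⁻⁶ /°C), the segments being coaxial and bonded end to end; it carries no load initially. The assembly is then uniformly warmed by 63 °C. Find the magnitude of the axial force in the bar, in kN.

With the walls removed the bar would change length by δ_free = Σ αᵢΔT Lᵢ = 25.8×10⁻⁶×63×775 + 16.2×10⁻⁶×63×230 = 1.494 mm.
The walls prevent any net length change, so an axial force P (same in every segment) develops. Compatibility: P · Σ Lᵢ/(AᵢEᵢ) = δ_free.
The series flexibility is Σ Lᵢ/(AᵢEᵢ) = 775/(1725×45×10³) + 230/(1875×199×10³) = 1.06×10⁻⁵ mm/N.
P = 1.494 / 1.06×10⁻⁵ = 141000 N = 141 kN, compressive.

P ≈ 141 kN (compressive)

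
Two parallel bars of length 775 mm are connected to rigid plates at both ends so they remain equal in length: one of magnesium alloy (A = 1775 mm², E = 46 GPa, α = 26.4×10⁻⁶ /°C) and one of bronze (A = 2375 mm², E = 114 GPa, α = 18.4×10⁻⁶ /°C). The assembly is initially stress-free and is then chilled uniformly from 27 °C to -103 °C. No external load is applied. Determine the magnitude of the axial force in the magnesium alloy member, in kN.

P ≈ 65.2 kN (tensile in the magnesium alloy)

The magnesium alloy has the larger α, so on cooling it would change length more than the bronze if both were free. The rigid plates force a common final length, so the magnesium alloy is put into tension and the bronze into compression, with equal and opposite forces P (no external load).
Equating the net (thermal + elastic) strains gives |α₁ − α₂|·ΔT = P·[1/(A₁E₁) + 1/(A₂E₂)].
|α₁ − α₂|·ΔT = 8×10⁻⁶ × 130 = 0.00104.
1/(A₁E₁) + 1/(A₂E₂) = 1/(1775×46×10³) + 1/(2375×114×10³) = 1.594×10⁻⁸ N⁻¹.
So P = 0.00104 / 1.594×10⁻⁸ = 65.24 kN.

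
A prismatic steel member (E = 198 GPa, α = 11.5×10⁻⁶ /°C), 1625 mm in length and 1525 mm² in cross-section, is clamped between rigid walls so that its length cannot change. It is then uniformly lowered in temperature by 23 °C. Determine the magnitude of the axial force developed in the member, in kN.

P ≈ 79.9 kN (tensile)

With zero net strain, σ = E·αΔT = 198 GPa × 11.5×10⁻⁶ × 23 = 52.37 MPa.
P = AEαΔT = 1525 × 198×10³ × 11.5×10⁻⁶ × 23 = 79.87 kN (tensile).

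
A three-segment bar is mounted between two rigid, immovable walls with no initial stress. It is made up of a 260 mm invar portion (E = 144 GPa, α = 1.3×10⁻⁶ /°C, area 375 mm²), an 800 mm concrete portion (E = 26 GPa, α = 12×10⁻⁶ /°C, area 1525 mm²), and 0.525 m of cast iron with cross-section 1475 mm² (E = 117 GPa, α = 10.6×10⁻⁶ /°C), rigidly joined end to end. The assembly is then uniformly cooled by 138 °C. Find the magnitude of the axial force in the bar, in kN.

If the supports were absent, the total length change would be Σ αᵢΔT Lᵢ = 1.3×10⁻⁶×138×260 + 12×10⁻⁶×138×800 + 10.6×10⁻⁶×138×525 = 2.139 mm.
The walls prevent any net length change, so an axial force P (same in every segment) develops. Compatibility: P · Σ Lᵢ/(AᵢEᵢ) = δ_free.
The series flexibility is Σ Lᵢ/(AᵢEᵢ) = 260/(375×144×10³) + 800/(1525×26×10³) + 525/(1475×117×10³) = 2.803×10⁻⁵ mm/N.
Hence P = δ_free / Σ(L/AE) = 2.139/2.803×10⁻⁵ = 76.32 kN (tensile).

P ≈ 76.3 kN (tensile)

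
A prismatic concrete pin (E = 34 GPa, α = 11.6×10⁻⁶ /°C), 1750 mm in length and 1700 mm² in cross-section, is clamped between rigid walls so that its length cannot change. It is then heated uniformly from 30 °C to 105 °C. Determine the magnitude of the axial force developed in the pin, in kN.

With zero net strain, σ = E·αΔT = 34 GPa × 11.6×10⁻⁶ × 75 = 29.58 MPa.
P = AEαΔT = 1700 × 34×10³ × 11.6×10⁻⁶ × 75 = 50.29 kN (compressive).

P ≈ 50.3 kN (compressive)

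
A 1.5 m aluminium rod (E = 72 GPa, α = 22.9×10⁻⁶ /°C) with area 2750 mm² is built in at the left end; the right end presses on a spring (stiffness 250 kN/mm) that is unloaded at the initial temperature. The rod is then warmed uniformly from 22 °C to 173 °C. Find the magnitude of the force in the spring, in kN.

P ≈ 448 kN

If the spring were absent the rod would lengthen by αΔT L = 22.9×10⁻⁶ × 151 × 1500 = 5.187 mm.
Let P be the compressive force at the spring. The rod shortens elastically by PL/(AE) and the spring compresses by P/k; together these equal δ_free.
P [ L/(AE) + 1/k ] = δ_free → P [ 1500/(2750×72×10³) + 1/(250×10³) ] = 5.187.
P = 5.187 / 1.158×10⁻⁵ = 448100 N.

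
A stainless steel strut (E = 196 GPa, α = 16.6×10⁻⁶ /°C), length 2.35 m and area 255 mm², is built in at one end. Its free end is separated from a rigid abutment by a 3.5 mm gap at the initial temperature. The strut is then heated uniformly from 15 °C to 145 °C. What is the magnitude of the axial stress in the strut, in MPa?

If the wall were absent the strut would grow by αΔT L = 16.6×10⁻⁶ × 130 × 2350 = 5.071 mm.
The gap closes (δ_free > 3.5 mm) and the wall then resists a further 5.071 − 3.5 = 1.571 mm of expansion.
That suppressed elongation corresponds to σ = E·Δ/L = 196×10³ × 1.571/2350 = 131.1 MPa.

σ ≈ 131 MPa (compressive)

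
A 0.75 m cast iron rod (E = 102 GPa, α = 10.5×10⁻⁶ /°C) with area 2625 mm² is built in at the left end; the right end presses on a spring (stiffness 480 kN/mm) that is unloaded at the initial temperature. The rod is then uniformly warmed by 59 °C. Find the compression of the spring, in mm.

If the spring were absent the rod would lengthen by αΔT L = 10.5×10⁻⁶ × 59 × 750 = 0.4646 mm.
With a force P in the spring, the elastic change of the rod is PL/(AE) and that of the spring is P/k; compatibility requires their sum to equal δ_free.
So P = δ_free / [L/(AE) + 1/k] = 0.4646 / [ 750/(2625×102×10³) + 1/(480×10³) ].
P = 0.4646 / 4.884×10⁻⁶ = 95120 N.
Spring compression = P/k = 95120/(480×10³) = 0.1982 mm.

δ ≈ 0.198 mm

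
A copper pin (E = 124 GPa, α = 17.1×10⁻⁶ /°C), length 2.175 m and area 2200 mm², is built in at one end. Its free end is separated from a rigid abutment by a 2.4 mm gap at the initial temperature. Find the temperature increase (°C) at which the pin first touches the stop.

ΔT ≈ 64.5 °C

Contact occurs when the free expansion equals the gap: αΔT L = 2.4 mm.
ΔT = 2.4 / (17.1×10⁻⁶ × 2175) = 64.53 °C.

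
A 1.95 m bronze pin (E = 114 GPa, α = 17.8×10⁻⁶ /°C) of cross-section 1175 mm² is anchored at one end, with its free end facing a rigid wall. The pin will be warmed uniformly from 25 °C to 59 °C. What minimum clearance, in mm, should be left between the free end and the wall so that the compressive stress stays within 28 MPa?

Free expansion if unrestrained: δ_free = αΔT L = 17.8×10⁻⁶ × 34 × 1950 = 1.18 mm.
At the allowable stress the elastic shortening the wall may impose is σL/E = 28 × 1950 / (114×10³) = 0.4789 mm.
The gap must absorb the remainder: g_min = 1.18 − 0.4789 = 0.7012 mm.

g ≈ 0.701 mm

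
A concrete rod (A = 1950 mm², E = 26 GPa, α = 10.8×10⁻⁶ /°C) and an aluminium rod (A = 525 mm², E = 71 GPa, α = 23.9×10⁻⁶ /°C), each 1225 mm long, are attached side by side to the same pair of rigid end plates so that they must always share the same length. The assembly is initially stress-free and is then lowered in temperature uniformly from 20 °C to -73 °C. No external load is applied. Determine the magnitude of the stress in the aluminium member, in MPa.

The aluminium has the larger α, so on cooling it would change length more than the concrete if both were free. The rigid plates force a common final length, so the aluminium is put into tension and the concrete into compression, with equal and opposite forces P (no external load).
Compatibility of the two members (thermal + elastic change equal): (α₁ − α₂)ΔT = P·[1/(A₁E₁) + 1/(A₂E₂)].
|α₁ − α₂|·ΔT = 13.1×10⁻⁶ × 93 = 0.001218.
1/(A₁E₁) + 1/(A₂E₂) = 1/(1950×26×10³) + 1/(525×71×10³) = 4.655×10⁻⁸ N⁻¹.
P = 0.001218 / 4.655×10⁻⁸ = 26170 N = 26.17 kN.
σ_{aluminium} = P/A₂ = 26170/525 = 49.85 MPa, tensile.

σ ≈ 49.8 MPa (tensile)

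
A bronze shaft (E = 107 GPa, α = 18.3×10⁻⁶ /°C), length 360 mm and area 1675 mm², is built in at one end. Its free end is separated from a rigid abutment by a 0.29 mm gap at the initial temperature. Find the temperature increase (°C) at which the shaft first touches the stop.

ΔT ≈ 44 °C

Contact occurs when the free expansion equals the gap: αΔT L = 0.29 mm.
So ΔT = g/(αL) = 0.29/(18.3×10⁻⁶ × 360) = 44.02 °C.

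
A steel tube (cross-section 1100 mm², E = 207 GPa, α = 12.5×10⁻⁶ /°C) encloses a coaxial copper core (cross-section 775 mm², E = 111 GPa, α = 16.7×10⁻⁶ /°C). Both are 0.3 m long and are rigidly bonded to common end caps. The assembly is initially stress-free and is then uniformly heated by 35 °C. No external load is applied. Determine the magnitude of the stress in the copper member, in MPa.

σ ≈ 11.8 MPa (compressive)

Equilibrium of a rigid end plate with no external load gives equal and opposite internal forces ±P in the two members. Since α_{copper} > α_{steel}, heating drives the copper into compression and the steel into tension.
Setting the final lengths equal and cancelling L: (α₁ − α₂)ΔT = P/(A₁E₁) + P/(A₂E₂).
|α₁ − α₂|·ΔT = 4.2×10⁻⁶ × 35 = 0.000147.
1/(A₁E₁) + 1/(A₂E₂) = 1/(1100×207×10³) + 1/(775×111×10³) = 1.602×10⁻⁸ N⁻¹.
P = 0.000147 / 1.602×10⁻⁸ = 9178 N = 9.178 kN.
σ_{copper} = P/A₂ = 9178/775 = 11.84 MPa, compressive.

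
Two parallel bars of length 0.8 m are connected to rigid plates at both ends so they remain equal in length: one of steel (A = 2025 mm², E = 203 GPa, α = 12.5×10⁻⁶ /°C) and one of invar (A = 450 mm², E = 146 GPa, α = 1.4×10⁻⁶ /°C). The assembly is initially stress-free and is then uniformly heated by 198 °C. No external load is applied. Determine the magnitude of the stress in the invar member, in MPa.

σ ≈ 277 MPa (tensile)

The steel has the larger α, so on heating it would change length more than the invar if both were free. The rigid plates force a common final length, so the steel is put into compression and the invar into tension, with equal and opposite forces P (no external load).
Setting the final lengths equal and cancelling L: (α₁ − α₂)ΔT = P/(A₁E₁) + P/(A₂E₂).
|α₁ − α₂|·ΔT = 11.1×10⁻⁶ × 198 = 0.002198.
1/(A₁E₁) + 1/(A₂E₂) = 1/(2025×203×10³) + 1/(450×146×10³) = 1.765×10⁻⁸ N⁻¹.
So P = 0.002198 / 1.765×10⁻⁸ = 124.5 kN.
σ_{invar} = P/A₂ = 124500/450 = 276.7 MPa, tensile.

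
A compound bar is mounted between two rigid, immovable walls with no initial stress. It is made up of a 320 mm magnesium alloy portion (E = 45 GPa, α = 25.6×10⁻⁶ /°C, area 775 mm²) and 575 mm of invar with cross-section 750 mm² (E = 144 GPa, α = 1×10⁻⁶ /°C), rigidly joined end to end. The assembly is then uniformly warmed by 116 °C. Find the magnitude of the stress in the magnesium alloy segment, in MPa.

Free thermal expansion of the whole bar: Σ αᵢΔT Lᵢ = 25.6×10⁻⁶×116×320 + 1×10⁻⁶×116×575 = 1.017 mm.
Since the ends are fixed, an axial force P builds up, equal in every segment, with P · Σ Lᵢ/(AᵢEᵢ) = δ_free.
Σ Lᵢ/(AᵢEᵢ) = 320/(775×45×10³) + 575/(750×144×10³) = 1.45×10⁻⁵ mm/N.
Hence P = δ_free / Σ(L/AE) = 1.017/1.45×10⁻⁵ = 70.14 kN (compressive).
σ_{magnesium alloy} = P / A = 70140 / 775 = 90.5 MPa.

σ ≈ 90.5 MPa (compressive)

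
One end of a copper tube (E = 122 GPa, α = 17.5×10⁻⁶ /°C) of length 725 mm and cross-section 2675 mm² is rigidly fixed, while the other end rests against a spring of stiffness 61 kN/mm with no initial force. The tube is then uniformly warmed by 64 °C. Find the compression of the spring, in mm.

δ ≈ 0.715 mm

If the spring were absent the tube would lengthen by αΔT L = 17.5×10⁻⁶ × 64 × 725 = 0.812 mm.
With a force P in the spring, the elastic change of the tube is PL/(AE) and that of the spring is P/k; compatibility requires their sum to equal δ_free.
P [ L/(AE) + 1/k ] = δ_free → P [ 725/(2675×122×10³) + 1/(61×10³) ] = 0.812.
P = 0.812 / 1.861×10⁻⁵ = 43620 N.
Spring compression = P/k = 43620/(61×10³) = 0.7151 mm.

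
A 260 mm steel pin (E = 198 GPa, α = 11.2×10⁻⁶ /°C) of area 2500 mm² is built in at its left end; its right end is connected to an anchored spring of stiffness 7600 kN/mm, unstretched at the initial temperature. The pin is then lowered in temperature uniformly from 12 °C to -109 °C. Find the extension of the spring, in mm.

Free thermal contraction: δ_free = αΔT L = 11.2×10⁻⁶ × 121 × 260 = 0.3524 mm.
With a force P in the spring, the elastic change of the pin is PL/(AE) and that of the spring is P/k; compatibility requires their sum to equal δ_free.
So P = δ_free / [L/(AE) + 1/k] = 0.3524 / [ 260/(2500×198×10³) + 1/(7600×10³) ].
P = 0.3524 / 6.568×10⁻⁷ = 536400 N.
Spring extension = P/k = 536400/(7600×10³) = 0.07058 mm.

δ ≈ 0.0706 mm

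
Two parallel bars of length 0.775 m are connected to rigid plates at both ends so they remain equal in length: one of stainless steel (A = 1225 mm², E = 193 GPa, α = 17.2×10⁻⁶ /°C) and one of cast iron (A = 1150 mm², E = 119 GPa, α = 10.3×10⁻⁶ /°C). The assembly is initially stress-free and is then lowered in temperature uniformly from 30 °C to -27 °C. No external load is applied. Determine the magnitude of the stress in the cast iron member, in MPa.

Equilibrium of a rigid end plate with no external load gives equal and opposite internal forces ±P in the two members. Since α_{stainless steel} > α_{cast iron}, cooling drives the stainless steel into tension and the cast iron into compression.
Compatibility of the two members (thermal + elastic change equal): (α₁ − α₂)ΔT = P·[1/(A₁E₁) + 1/(A₂E₂)].
|α₁ − α₂|·ΔT = 6.9×10⁻⁶ × 57 = 0.0003933.
1/(A₁E₁) + 1/(A₂E₂) = 1/(1225×193×10³) + 1/(1150×119×10³) = 1.154×10⁻⁸ N⁻¹.
P = 0.0003933 / 1.154×10⁻⁸ = 34090 N = 34.09 kN.
σ_{cast iron} = P/A₂ = 34090/1150 = 29.64 MPa, compressive.

σ ≈ 29.6 MPa (compressive)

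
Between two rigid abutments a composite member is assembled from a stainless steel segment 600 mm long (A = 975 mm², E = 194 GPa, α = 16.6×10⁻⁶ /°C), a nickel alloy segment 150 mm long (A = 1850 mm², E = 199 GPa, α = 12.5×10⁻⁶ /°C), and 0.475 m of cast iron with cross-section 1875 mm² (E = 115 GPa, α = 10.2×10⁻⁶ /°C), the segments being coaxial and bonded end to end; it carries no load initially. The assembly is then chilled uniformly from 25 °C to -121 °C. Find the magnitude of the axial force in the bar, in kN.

Free thermal contraction of the whole bar: Σ αᵢΔT Lᵢ = 16.6×10⁻⁶×146×600 + 12.5×10⁻⁶×146×150 + 10.2×10⁻⁶×146×475 = 2.435 mm.
The rigid supports impose zero overall length change; the single axial force P common to all segments must satisfy P Σ Lᵢ/(AᵢEᵢ) = δ_free.
The series flexibility is Σ Lᵢ/(AᵢEᵢ) = 600/(975×194×10³) + 150/(1850×199×10³) + 475/(1875×115×10³) = 5.782×10⁻⁶ mm/N.
Hence P = δ_free / Σ(L/AE) = 2.435/5.782×10⁻⁶ = 421.2 kN (tensile).

P ≈ 421 kN (tensile)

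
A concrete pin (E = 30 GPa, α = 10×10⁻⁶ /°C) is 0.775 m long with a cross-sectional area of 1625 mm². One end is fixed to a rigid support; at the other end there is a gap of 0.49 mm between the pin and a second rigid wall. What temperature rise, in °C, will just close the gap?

ΔT ≈ 63.2 °C

Contact occurs when the free expansion equals the gap: αΔT L = 0.49 mm.
So ΔT = g/(αL) = 0.49/(10×10⁻⁶ × 775) = 63.23 °C.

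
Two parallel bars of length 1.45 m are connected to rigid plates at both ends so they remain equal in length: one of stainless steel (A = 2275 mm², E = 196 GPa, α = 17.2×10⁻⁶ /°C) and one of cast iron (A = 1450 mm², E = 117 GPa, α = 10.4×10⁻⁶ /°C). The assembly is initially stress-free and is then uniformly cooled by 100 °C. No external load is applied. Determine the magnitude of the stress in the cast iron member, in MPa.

The stainless steel has the larger α, so on cooling it would change length more than the cast iron if both were free. The rigid plates force a common final length, so the stainless steel is put into tension and the cast iron into compression, with equal and opposite forces P (no external load).
Equating the net (thermal + elastic) strains gives |α₁ − α₂|·ΔT = P·[1/(A₁E₁) + 1/(A₂E₂)].
|α₁ − α₂|·ΔT = 6.8×10⁻⁶ × 100 = 0.00068.
1/(A₁E₁) + 1/(A₂E₂) = 1/(2275×196×10³) + 1/(1450×117×10³) = 8.137×10⁻⁹ N⁻¹.
P = 0.00068 / 8.137×10⁻⁹ = 83570 N = 83.57 kN.
σ_{cast iron} = P/A₂ = 83570/1450 = 57.63 MPa, compressive.

σ ≈ 57.6 MPa (compressive)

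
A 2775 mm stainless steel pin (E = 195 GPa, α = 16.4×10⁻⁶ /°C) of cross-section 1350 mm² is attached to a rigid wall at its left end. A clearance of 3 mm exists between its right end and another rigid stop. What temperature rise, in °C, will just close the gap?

The gap closes when αΔT L = 3 mm, since the pin is still unstressed at that instant.
So ΔT = g/(αL) = 3/(16.4×10⁻⁶ × 2775) = 65.92 °C.

ΔT ≈ 65.9 °C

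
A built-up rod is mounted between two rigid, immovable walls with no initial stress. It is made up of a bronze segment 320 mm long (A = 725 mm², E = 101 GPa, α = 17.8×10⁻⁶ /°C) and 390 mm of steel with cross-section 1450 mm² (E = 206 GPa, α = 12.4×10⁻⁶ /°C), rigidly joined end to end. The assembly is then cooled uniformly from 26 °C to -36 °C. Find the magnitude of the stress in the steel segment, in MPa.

σ ≈ 79.3 MPa (tensile)

Free thermal contraction of the whole bar: Σ αᵢΔT Lᵢ = 17.8×10⁻⁶×62×320 + 12.4×10⁻⁶×62×390 = 0.653 mm.
The rigid supports impose zero overall length change; the single axial force P common to all segments must satisfy P Σ Lᵢ/(AᵢEᵢ) = δ_free.
Σ Lᵢ/(AᵢEᵢ) = 320/(725×101×10³) + 390/(1450×206×10³) = 5.676×10⁻⁶ mm/N.
Hence P = δ_free / Σ(L/AE) = 0.653/5.676×10⁻⁶ = 115 kN (tensile).
σ_{steel} = P / A = 115000 / 1450 = 79.34 MPa.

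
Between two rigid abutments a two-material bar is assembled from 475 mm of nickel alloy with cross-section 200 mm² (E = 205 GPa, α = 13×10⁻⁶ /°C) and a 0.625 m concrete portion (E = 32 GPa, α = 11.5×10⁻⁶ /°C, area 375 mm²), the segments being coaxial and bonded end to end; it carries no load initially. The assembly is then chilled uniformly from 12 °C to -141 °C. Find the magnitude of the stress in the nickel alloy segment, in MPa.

With the walls removed the bar would change length by δ_free = Σ αᵢΔT Lᵢ = 13×10⁻⁶×153×475 + 11.5×10⁻⁶×153×625 = 2.044 mm.
The rigid supports impose zero overall length change; the single axial force P common to all segments must satisfy P Σ Lᵢ/(AᵢEᵢ) = δ_free.
Σ Lᵢ/(AᵢEᵢ) = 475/(200×205×10³) + 625/(375×32×10³) = 6.367×10⁻⁵ mm/N.
Hence P = δ_free / Σ(L/AE) = 2.044/6.367×10⁻⁵ = 32.11 kN (tensile).
σ_{nickel alloy} = P / A = 32110 / 200 = 160.6 MPa.

σ ≈ 161 MPa (tensile)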